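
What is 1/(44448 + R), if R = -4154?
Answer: 1/40294 ≈ 2.4818e-5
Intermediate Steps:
1/(44448 + R) = 1/(44448 - 4154) = 1/40294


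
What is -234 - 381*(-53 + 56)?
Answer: -1377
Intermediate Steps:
-234 - 381*(-53 + 56) = -234 - 381*3 = -234 - 1143 = -1377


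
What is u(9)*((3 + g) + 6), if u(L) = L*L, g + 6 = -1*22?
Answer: -1539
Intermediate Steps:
g = -28 (g = -6 - 1*22 = -6 - 22 = -28)
u(L) = L²
u(9)*((3 + g) + 6) = 9²*((3 - 28) + 6) = 81*(-25 + 6) = 81*(-19) = -1539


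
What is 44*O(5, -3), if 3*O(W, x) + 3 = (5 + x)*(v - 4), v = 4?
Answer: -44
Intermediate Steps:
O(W, x) = -1 (O(W, x) = -1 + ((5 + x)*(4 - 4))/3 = -1 + ((5 + x)*0)/3 = -1 + (⅓)*0 = -1 + 0 = -1)
44*O(5, -3) = 44*(-1) = -44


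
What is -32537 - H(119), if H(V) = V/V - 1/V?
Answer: -3872021/119 ≈ -32538.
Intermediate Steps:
H(V) = 1 - 1/V
-32537 - H(119) = -32537 - (-1 + 119)/119 = -32537 - 118/119 = -3872021/119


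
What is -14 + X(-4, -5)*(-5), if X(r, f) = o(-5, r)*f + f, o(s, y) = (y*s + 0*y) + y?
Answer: 411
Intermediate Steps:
o(s, y) = y + s*y (o(s, y) = (s*y + 0) + y = s*y + y = y + s*y)
X(r, f) = f - 4*f*r (X(r, f) = (r*(1 - 5))*f + f = (r*(-4))*f + f = (-4*r)*f + f = -4*f*r + f = f - 4*f*r)
-14 + X(-4, -5)*(-5) = -14 - 5*(1 - 4*(-4))*(-5) = -14 - 5*(1 + 16)*(-5) = -14 - 5*17*(-5) = -14 - 85*(-5) = -14 + 425 = 411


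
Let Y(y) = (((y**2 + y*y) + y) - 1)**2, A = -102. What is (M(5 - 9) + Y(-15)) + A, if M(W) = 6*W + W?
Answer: 188226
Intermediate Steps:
Y(y) = (-1 + y + 2*y**2)**2 (Y(y) = (((y**2 + y**2) + y) - 1)**2 = ((2*y**2 + y) - 1)**2 = ((y + 2*y**2) - 1)**2 = (-1 + y + 2*y**2)**2)
M(W) = 7*W
(M(5 - 9) + Y(-15)) + A = (7*(5 - 9) + (-1 - 15 + 2*(-15)**2)**2) - 102 = (7*(-4) + (-1 - 15 + 2*225)**2) - 102 = (-28 + (-1 - 15 + 450)**2) - 102 = (-28 + 434**2) - 102 = (-28 + 188356) - 102 = 188328 - 102 = 188226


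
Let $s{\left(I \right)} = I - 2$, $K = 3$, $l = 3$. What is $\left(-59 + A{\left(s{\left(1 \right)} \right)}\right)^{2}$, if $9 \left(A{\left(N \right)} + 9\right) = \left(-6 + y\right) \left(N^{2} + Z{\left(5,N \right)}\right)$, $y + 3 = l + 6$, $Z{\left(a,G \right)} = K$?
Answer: $4624$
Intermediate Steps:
$s{\left(I \right)} = -2 + I$
$Z{\left(a,G \right)} = 3$
$y = 6$ ($y = -3 + \left(3 + 6\right) = -3 + 9 = 6$)
$A{\left(N \right)} = -9$ ($A{\left(N \right)} = -9 + \frac{\left(-6 + 6\right) \left(N^{2} + 3\right)}{9} = -9 + \frac{0 \left(3 + N^{2}\right)}{9} = -9 + \frac{1}{9} \cdot 0 = -9 + 0 = -9$)
$\left(-59 + A{\left(s{\left(1 \right)} \right)}\right)^{2} = \left(-59 - 9\right)^{2} = \left(-68\right)^{2} = 4624$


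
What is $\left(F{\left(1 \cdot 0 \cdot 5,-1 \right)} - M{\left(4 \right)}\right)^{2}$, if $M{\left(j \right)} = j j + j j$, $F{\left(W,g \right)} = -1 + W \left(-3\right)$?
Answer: $1089$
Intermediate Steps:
$F{\left(W,g \right)} = -1 - 3 W$
$M{\left(j \right)} = 2 j^{2}$ ($M{\left(j \right)} = j^{2} + j^{2} = 2 j^{2}$)
$\left(F{\left(1 \cdot 0 \cdot 5,-1 \right)} - M{\left(4 \right)}\right)^{2} = \left(\left(-1 - 3 \cdot 1 \cdot 0 \cdot 5\right) - 2 \cdot 4^{2}\right)^{2} = \left(\left(-1 - 3 \cdot 0 \cdot 5\right) - 2 \cdot 16\right)^{2} = \left(\left(-1 - 0\right) - 32\right)^{2} = \left(\left(-1 + 0\right) - 32\right)^{2} = \left(-1 - 32\right)^{2} = \left(-33\right)^{2} = 1089$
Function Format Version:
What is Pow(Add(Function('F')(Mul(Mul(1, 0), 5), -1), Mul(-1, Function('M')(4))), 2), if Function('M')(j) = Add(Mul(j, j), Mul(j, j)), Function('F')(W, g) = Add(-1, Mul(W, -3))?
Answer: 1089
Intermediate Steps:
Function('F')(W, g) = Add(-1, Mul(-3, W))
Function('M')(j) = Mul(2, Pow(j, 2)) (Function('M')(j) = Add(Pow(j, 2), Pow(j, 2)) = Mul(2, Pow(j, 2)))
Pow(Add(Function('F')(Mul(Mul(1, 0), 5), -1), Mul(-1, Function('M')(4))), 2) = Pow(Add(Add(-1, Mul(-3, Mul(Mul(1, 0), 5))), Mul(-1, Mul(2, Pow(4, 2)))), 2) = Pow(Add(Add(-1, Mul(-3, Mul(0, 5))), Mul(-1, Mul(2, 16))), 2) = Pow(Add(Add(-1, Mul(-3, 0)), Mul(-1, 32)), 2) = Pow(Add(Add(-1, 0), -32), 2) = Pow(Add(-1, -32), 2) = Pow(-33, 2) = 1089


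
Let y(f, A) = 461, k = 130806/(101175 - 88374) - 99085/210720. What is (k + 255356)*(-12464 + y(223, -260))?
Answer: -183734026710319037/59942816 ≈ -3.0652e+9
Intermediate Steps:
k = 1753003549/179828448 (k = 130806/12801 - 99085*1/210720 = 130806*(1/12801) - 19817/42144 = 43602/4267 - 19817/42144 = 1753003549/179828448 ≈ 9.7482)
(k + 255356)*(-12464 + y(223, -260)) = (1753003549/179828448 + 255356)*(-12464 + 461) = (45922026171037/179828448)*(-12003) = -183734026710319037/59942816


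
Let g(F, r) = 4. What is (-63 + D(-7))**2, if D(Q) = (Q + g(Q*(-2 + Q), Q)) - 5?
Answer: 5041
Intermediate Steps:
D(Q) = -1 + Q (D(Q) = (Q + 4) - 5 = (4 + Q) - 5 = -1 + Q)
(-63 + D(-7))**2 = (-63 + (-1 - 7))**2 = (-63 - 8)**2 = (-71)**2 = 5041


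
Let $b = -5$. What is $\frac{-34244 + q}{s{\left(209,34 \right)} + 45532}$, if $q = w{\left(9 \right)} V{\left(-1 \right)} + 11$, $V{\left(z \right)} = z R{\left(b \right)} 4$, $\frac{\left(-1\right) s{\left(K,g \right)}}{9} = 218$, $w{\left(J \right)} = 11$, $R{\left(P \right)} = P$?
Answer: $- \frac{34013}{43570} \approx -0.78065$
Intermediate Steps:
$s{\left(K,g \right)} = -1962$ ($s{\left(K,g \right)} = \left(-9\right) 218 = -1962$)
$V{\left(z \right)} = - 20 z$ ($V{\left(z \right)} = z \left(-5\right) 4 = - 5 z 4 = - 20 z$)
$q = 231$ ($q = 11 \left(\left(-20\right) \left(-1\right)\right) + 11 = 11 \cdot 20 + 11 = 220 + 11 = 231$)
$\frac{-34244 + q}{s{\left(209,34 \right)} + 45532} = \frac{-34244 + 231}{-1962 + 45532} = - \frac{34013}{43570}$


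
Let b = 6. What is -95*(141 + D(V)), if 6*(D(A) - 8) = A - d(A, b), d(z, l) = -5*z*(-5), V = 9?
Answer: -10735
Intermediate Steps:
d(z, l) = 25*z
D(A) = 8 - 4*A (D(A) = 8 + (A - 25*A)/6 = 8 + (-24*A)/6 = 8 - 4*A)
-95*(141 + D(V)) = -95*(141 + (8 - 4*9)) = -95*(141 + (8 - 36)) = -95*(141 - 28) = -95*113 = -10735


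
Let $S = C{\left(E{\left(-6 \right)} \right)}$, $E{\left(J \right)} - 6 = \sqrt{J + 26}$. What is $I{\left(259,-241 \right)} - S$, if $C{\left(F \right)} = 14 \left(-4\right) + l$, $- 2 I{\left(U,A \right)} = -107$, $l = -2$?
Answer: $\frac{223}{2} \approx 111.5$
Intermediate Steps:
$I{\left(U,A \right)} = \frac{107}{2}$ ($I{\left(U,A \right)} = \left(- \frac{1}{2}\right) \left(-107\right) = \frac{107}{2}$)
$E{\left(J \right)} = 6 + \sqrt{26 + J}$ ($E{\left(J \right)} = 6 + \sqrt{J + 26} = 6 + \sqrt{26 + J}$)
$C{\left(F \right)} = -58$ ($C{\left(F \right)} = 14 \left(-4\right) - 2 = -56 - 2 = -58$)
$S = -58$
$I{\left(259,-241 \right)} - S = \frac{107}{2} - -58 = \frac{107}{2} + 58 = \frac{223}{2}$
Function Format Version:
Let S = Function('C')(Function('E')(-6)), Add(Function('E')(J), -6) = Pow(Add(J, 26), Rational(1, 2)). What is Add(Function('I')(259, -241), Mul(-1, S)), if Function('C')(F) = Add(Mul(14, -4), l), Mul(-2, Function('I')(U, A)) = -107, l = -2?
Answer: Rational(223, 2) ≈ 111.50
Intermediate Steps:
Function('I')(U, A) = Rational(107, 2) (Function('I')(U, A) = Mul(Rational(-1, 2), -107) = Rational(107, 2))
Function('E')(J) = Add(6, Pow(Add(26, J), Rational(1, 2))) (Function('E')(J) = Add(6, Pow(Add(J, 26), Rational(1, 2))) = Add(6, Pow(Add(26, J), Rational(1, 2))))
Function('C')(F) = -58 (Function('C')(F) = Add(Mul(14, -4), -2) = Add(-56, -2) = -58)
S = -58
Add(Function('I')(259, -241), Mul(-1, S)) = Add(Rational(107, 2), Mul(-1, -58)) = Add(Rational(107, 2), 58) = Rational(223, 2)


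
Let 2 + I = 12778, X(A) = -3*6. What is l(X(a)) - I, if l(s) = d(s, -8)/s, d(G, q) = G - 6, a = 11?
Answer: -38324/3 ≈ -12775.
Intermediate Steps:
d(G, q) = -6 + G
X(A) = -18
I = 12776 (I = -2 + 12778 = 12776)
l(s) = (-6 + s)/s
l(X(a)) - I = (-6 - 18)/(-18) - 1*12776 = -1/18*(-24) - 12776 = 4/3 - 12776 = -38324/3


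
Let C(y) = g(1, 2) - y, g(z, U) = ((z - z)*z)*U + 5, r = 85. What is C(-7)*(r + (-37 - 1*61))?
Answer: -156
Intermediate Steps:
g(z, U) = 5 (g(z, U) = (0*z)*U + 5 = 0*U + 5 = 0 + 5 = 5)
C(y) = 5 - y
C(-7)*(r + (-37 - 1*61)) = (5 - 1*(-7))*(85 + (-37 - 1*61)) = (5 + 7)*(85 + (-37 - 61)) = 12*(85 - 98) = 12*(-13) = -156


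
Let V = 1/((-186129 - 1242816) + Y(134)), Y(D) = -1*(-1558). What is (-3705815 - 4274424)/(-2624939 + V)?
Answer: 11390889405493/3746803804394 ≈ 3.0402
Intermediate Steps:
Y(D) = 1558
V = -1/1427387 (V = 1/((-186129 - 1242816) + 1558) = 1/(-1428945 + 1558) = 1/(-1427387) = -1/1427387 ≈ -7.0058e-7)
(-3705815 - 4274424)/(-2624939 + V) = (-3705815 - 4274424)/(-2624939 - 1/1427387) = -7980239/(-3746803804394/1427387) = -7980239*(-1427387/3746803804394) = 11390889405493/3746803804394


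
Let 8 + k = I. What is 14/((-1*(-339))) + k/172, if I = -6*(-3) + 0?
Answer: 2899/29154 ≈ 0.099437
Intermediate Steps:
I = 18 (I = 18 + 0 = 18)
k = 10 (k = -8 + 18 = 10)
14/((-1*(-339))) + k/172 = 14/((-1*(-339))) + 10/172 = 14/339 + 10*(1/172) = 14*(1/339) + 5/86 = 14/339 + 5/86 = 2899/29154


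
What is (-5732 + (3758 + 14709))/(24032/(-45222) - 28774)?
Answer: -57590217/130124186 ≈ -0.44258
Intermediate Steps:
(-5732 + (3758 + 14709))/(24032/(-45222) - 28774) = (-5732 + 18467)/(24032*(-1/45222) - 28774) = 12735/(-12016/22611 - 28774) = 12735/(-650620930/22611) = 12735*(-22611/650620930) = -57590217/130124186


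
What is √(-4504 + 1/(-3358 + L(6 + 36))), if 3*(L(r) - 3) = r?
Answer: 3*I*√5586101885/3341 ≈ 67.112*I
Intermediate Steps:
L(r) = 3 + r/3
√(-4504 + 1/(-3358 + L(6 + 36))) = √(-4504 + 1/(-3358 + (3 + (6 + 36)/3))) = √(-4504 + 1/(-3358 + (3 + (⅓)*42))) = √(-4504 + 1/(-3358 + (3 + 14))) = √(-4504 + 1/(-3358 + 17)) = √(-4504 + 1/(-3341)) = √(-4504 - 1/3341) = √(-15047865/3341) = 3*I*√5586101885/3341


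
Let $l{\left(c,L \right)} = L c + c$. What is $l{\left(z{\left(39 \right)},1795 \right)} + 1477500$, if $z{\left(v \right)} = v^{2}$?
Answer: $4209216$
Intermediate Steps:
$l{\left(c,L \right)} = c + L c$
$l{\left(z{\left(39 \right)},1795 \right)} + 1477500 = 39^{2} \left(1 + 1795\right) + 1477500 = 1521 \cdot 1796 + 1477500 = 2731716 + 1477500 = 4209216$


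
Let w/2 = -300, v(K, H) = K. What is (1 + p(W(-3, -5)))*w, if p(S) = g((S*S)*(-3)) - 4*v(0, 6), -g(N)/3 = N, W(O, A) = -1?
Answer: -6000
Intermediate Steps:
g(N) = -3*N
w = -600 (w = 2*(-300) = -600)
p(S) = 9*S² (p(S) = -3*S*S*(-3) - 4*0 = -3*S²*(-3) + 0 = -(-9)*S² + 0 = 9*S² + 0 = 9*S²)
(1 + p(W(-3, -5)))*w = (1 + 9*(-1)²)*(-600) = (1 + 9*1)*(-600) = (1 + 9)*(-600) = 10*(-600) = -6000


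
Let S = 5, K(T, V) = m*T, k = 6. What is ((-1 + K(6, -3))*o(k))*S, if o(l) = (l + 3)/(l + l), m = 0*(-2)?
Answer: -15/4 ≈ -3.7500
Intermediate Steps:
m = 0
K(T, V) = 0 (K(T, V) = 0*T = 0)
o(l) = (3 + l)/(2*l) (o(l) = (3 + l)/((2*l)) = (3 + l)*(1/(2*l)) = (3 + l)/(2*l))
((-1 + K(6, -3))*o(k))*S = ((-1 + 0)*((½)*(3 + 6)/6))*5 = -9/(2*6)*5 = -1*¾*5 = -¾*5 = -15/4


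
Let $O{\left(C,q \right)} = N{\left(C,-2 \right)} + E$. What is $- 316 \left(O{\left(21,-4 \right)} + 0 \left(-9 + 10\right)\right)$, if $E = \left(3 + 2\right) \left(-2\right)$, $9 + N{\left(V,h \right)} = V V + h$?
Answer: $-132720$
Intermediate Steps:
$N{\left(V,h \right)} = -9 + h + V^{2}$ ($N{\left(V,h \right)} = -9 + \left(V V + h\right) = -9 + \left(V^{2} + h\right) = -9 + \left(h + V^{2}\right) = -9 + h + V^{2}$)
$E = -10$ ($E = 5 \left(-2\right) = -10$)
$O{\left(C,q \right)} = -21 + C^{2}$ ($O{\left(C,q \right)} = \left(-9 - 2 + C^{2}\right) - 10 = \left(-11 + C^{2}\right) - 10 = -21 + C^{2}$)
$- 316 \left(O{\left(21,-4 \right)} + 0 \left(-9 + 10\right)\right) = - 316 \left(\left(-21 + 21^{2}\right) + 0 \left(-9 + 10\right)\right) = - 316 \left(\left(-21 + 441\right) + 0 \cdot 1\right) = - 316 \left(420 + 0\right) = \left(-316\right) 420 = -132720$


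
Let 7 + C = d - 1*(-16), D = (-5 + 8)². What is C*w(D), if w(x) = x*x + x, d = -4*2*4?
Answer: -2070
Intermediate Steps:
D = 9 (D = 3² = 9)
d = -32 (d = -8*4 = -32)
w(x) = x + x² (w(x) = x² + x = x + x²)
C = -23 (C = -7 + (-32 - 1*(-16)) = -7 + (-32 + 16) = -7 - 16 = -23)
C*w(D) = -207*(1 + 9) = -207*10 = -23*90 = -2070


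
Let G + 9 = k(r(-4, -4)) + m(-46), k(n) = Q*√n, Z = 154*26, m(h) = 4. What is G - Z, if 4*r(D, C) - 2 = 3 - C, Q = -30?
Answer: -4054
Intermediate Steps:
Z = 4004
r(D, C) = 5/4 - C/4 (r(D, C) = ½ + (3 - C)/4 = ½ + (¾ - C/4) = 5/4 - C/4)
k(n) = -30*√n
G = -50 (G = -9 + (-30*√(5/4 - ¼*(-4)) + 4) = -9 + (-30*√(5/4 + 1) + 4) = -9 + (-30*√(9/4) + 4) = -9 + (-30*3/2 + 4) = -9 + (-45 + 4) = -9 - 41 = -50)
G - Z = -50 - 1*4004 = -50 - 4004 = -4054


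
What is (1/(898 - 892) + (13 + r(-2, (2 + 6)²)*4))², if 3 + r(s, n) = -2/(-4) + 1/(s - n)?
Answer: 42025/4356 ≈ 9.6476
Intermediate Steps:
r(s, n) = -5/2 + 1/(s - n) (r(s, n) = -3 + (-2/(-4) + 1/(s - n)) = -3 + (-2*(-¼) + 1/(s - n)) = -3 + (½ + 1/(s - n)) = -5/2 + 1/(s - n))
(1/(898 - 892) + (13 + r(-2, (2 + 6)²)*4))² = (1/(898 - 892) + (13 + ((-2 - 5*(2 + 6)² + 5*(-2))/(2*((2 + 6)² - 1*(-2))))*4))² = (1/6 + (13 + ((-2 - 5*8² - 10)/(2*(8² + 2)))*4))² = (⅙ + (13 + ((-2 - 5*64 - 10)/(2*(64 + 2)))*4))² = (⅙ + (13 + ((½)*(-2 - 320 - 10)/66)*4))² = (⅙ + (13 + ((½)*(1/66)*(-332))*4))² = (⅙ + (13 - 83/33*4))² = (⅙ + (13 - 332/33))² = (⅙ + 97/33)² = (205/66)² = 42025/4356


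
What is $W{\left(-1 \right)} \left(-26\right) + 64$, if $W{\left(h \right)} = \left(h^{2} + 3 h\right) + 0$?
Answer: $116$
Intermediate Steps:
$W{\left(h \right)} = h^{2} + 3 h$
$W{\left(-1 \right)} \left(-26\right) + 64 = - (3 - 1) \left(-26\right) + 64 = \left(-1\right) 2 \left(-26\right) + 64 = \left(-2\right) \left(-26\right) + 64 = 52 + 64 = 116$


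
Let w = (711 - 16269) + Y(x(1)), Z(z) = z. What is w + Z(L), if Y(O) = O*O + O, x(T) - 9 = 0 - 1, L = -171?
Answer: -15657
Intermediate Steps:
x(T) = 8 (x(T) = 9 + (0 - 1) = 9 - 1 = 8)
Y(O) = O + O² (Y(O) = O² + O = O + O²)
w = -15486 (w = (711 - 16269) + 8*(1 + 8) = -15558 + 8*9 = -15558 + 72 = -15486)
w + Z(L) = -15486 - 171 = -15657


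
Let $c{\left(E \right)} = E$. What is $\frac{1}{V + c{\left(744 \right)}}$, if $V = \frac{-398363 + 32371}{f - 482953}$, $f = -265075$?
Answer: $\frac{187007}{139224706} \approx 0.0013432$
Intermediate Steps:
$V = \frac{91498}{187007}$ ($V = \frac{-398363 + 32371}{-265075 - 482953} = - \frac{365992}{-748028} = \left(-365992\right) \left(- \frac{1}{748028}\right) = \frac{91498}{187007} \approx 0.48928$)
$\frac{1}{V + c{\left(744 \right)}} = \frac{1}{\frac{91498}{187007} + 744} = \frac{1}{\frac{139224706}{187007}} = \frac{187007}{139224706}$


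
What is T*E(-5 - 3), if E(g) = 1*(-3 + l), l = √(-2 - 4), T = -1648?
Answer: 4944 - 1648*I*√6 ≈ 4944.0 - 4036.8*I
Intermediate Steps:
l = I*√6 (l = √(-6) = I*√6 ≈ 2.4495*I)
E(g) = -3 + I*√6 (E(g) = 1*(-3 + I*√6) = -3 + I*√6)
T*E(-5 - 3) = -1648*(-3 + I*√6) = 4944 - 1648*I*√6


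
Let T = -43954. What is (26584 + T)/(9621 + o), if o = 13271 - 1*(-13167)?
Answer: -17370/36059 ≈ -0.48171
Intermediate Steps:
o = 26438 (o = 13271 + 13167 = 26438)
(26584 + T)/(9621 + o) = (26584 - 43954)/(9621 + 26438) = -17370/36059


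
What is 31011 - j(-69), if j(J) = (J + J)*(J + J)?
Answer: 11967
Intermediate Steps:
j(J) = 4*J**2 (j(J) = (2*J)*(2*J) = 4*J**2)
31011 - j(-69) = 31011 - 4*(-69)**2 = 31011 - 4*4761 = 31011 - 1*19044 = 31011 - 19044 = 11967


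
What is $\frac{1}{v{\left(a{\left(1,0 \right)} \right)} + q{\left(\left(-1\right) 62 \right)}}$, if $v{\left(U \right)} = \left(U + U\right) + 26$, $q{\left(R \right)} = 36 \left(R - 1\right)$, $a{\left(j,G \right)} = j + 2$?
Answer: $- \frac{1}{2236} \approx -0.00044723$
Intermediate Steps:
$a{\left(j,G \right)} = 2 + j$
$q{\left(R \right)} = -36 + 36 R$ ($q{\left(R \right)} = 36 \left(-1 + R\right) = -36 + 36 R$)
$v{\left(U \right)} = 26 + 2 U$ ($v{\left(U \right)} = 2 U + 26 = 26 + 2 U$)
$\frac{1}{v{\left(a{\left(1,0 \right)} \right)} + q{\left(\left(-1\right) 62 \right)}} = \frac{1}{\left(26 + 2 \left(2 + 1\right)\right) + \left(-36 + 36 \left(\left(-1\right) 62\right)\right)} = \frac{1}{\left(26 + 2 \cdot 3\right) + \left(-36 + 36 \left(-62\right)\right)} = \frac{1}{\left(26 + 6\right) - 2268} = \frac{1}{32 - 2268} = \frac{1}{-2236} = - \frac{1}{2236}$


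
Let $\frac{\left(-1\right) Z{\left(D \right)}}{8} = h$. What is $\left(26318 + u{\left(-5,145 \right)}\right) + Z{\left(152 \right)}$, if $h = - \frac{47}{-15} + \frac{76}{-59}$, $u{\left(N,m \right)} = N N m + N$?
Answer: $\frac{26482066}{885} \approx 29923.0$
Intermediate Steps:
$u{\left(N,m \right)} = N + m N^{2}$ ($u{\left(N,m \right)} = N^{2} m + N = m N^{2} + N = N + m N^{2}$)
$h = \frac{1633}{885}$ ($h = \left(-47\right) \left(- \frac{1}{15}\right) + 76 \left(- \frac{1}{59}\right) = \frac{47}{15} - \frac{76}{59} = \frac{1633}{885} \approx 1.8452$)
$Z{\left(D \right)} = - \frac{13064}{885}$ ($Z{\left(D \right)} = \left(-8\right) \frac{1633}{885} = - \frac{13064}{885}$)
$\left(26318 + u{\left(-5,145 \right)}\right) + Z{\left(152 \right)} = \left(26318 - 5 \left(1 - 725\right)\right) - \frac{13064}{885} = \left(26318 - -3620\right) - \frac{13064}{885} = \left(26318 + 3620\right) - \frac{13064}{885} = 29938 - \frac{13064}{885} = \frac{26482066}{885}$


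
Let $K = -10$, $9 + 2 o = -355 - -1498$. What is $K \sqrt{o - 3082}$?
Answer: $- 10 i \sqrt{2515} \approx - 501.5 i$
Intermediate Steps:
$o = 567$ ($o = - \frac{9}{2} + \frac{-355 - -1498}{2} = - \frac{9}{2} + \frac{-355 + 1498}{2} = - \frac{9}{2} + \frac{1}{2} \cdot 1143 = - \frac{9}{2} + \frac{1143}{2} = 567$)
$K \sqrt{o - 3082} = - 10 \sqrt{567 - 3082} = - 10 \sqrt{-2515} = - 10 i \sqrt{2515}$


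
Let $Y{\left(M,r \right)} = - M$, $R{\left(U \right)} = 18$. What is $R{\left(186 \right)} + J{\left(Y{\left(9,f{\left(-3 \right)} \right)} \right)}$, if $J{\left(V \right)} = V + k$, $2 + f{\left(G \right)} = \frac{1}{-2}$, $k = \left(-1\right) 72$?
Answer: $-63$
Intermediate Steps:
$k = -72$
$f{\left(G \right)} = - \frac{5}{2}$ ($f{\left(G \right)} = -2 + \frac{1}{-2} = -2 - \frac{1}{2} = - \frac{5}{2}$)
$J{\left(V \right)} = -72 + V$ ($J{\left(V \right)} = V - 72 = -72 + V$)
$R{\left(186 \right)} + J{\left(Y{\left(9,f{\left(-3 \right)} \right)} \right)} = 18 - 81 = -63$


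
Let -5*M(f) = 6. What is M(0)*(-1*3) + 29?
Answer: 163/5 ≈ 32.600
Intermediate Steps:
M(f) = -6/5 (M(f) = -⅕*6 = -6/5)
M(0)*(-1*3) + 29 = -(-6)*3/5 + 29 = -6/5*(-3) + 29 = 18/5 + 29 = 163/5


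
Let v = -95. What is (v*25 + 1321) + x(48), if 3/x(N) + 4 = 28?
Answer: -8431/8 ≈ -1053.9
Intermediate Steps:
x(N) = ⅛ (x(N) = 3/(-4 + 28) = 3/24 = 3*(1/24) = ⅛)
(v*25 + 1321) + x(48) = (-95*25 + 1321) + ⅛ = (-2375 + 1321) + ⅛ = -1054 + ⅛ = -8431/8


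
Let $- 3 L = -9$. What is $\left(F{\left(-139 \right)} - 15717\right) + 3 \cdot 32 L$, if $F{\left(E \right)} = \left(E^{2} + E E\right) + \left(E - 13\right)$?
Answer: $23061$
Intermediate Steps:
$L = 3$ ($L = \left(- \frac{1}{3}\right) \left(-9\right) = 3$)
$F{\left(E \right)} = -13 + E + 2 E^{2}$ ($F{\left(E \right)} = \left(E^{2} + E^{2}\right) + \left(E - 13\right) = 2 E^{2} + \left(-13 + E\right) = -13 + E + 2 E^{2}$)
$\left(F{\left(-139 \right)} - 15717\right) + 3 \cdot 32 L = \left(\left(-13 - 139 + 2 \left(-139\right)^{2}\right) - 15717\right) + 3 \cdot 32 \cdot 3 = \left(\left(-13 - 139 + 2 \cdot 19321\right) - 15717\right) + 96 \cdot 3 = \left(\left(-13 - 139 + 38642\right) - 15717\right) + 288 = \left(38490 - 15717\right) + 288 = 22773 + 288 = 23061$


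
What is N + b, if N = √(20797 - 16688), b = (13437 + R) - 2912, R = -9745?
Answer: 780 + √4109 ≈ 844.10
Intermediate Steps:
b = 780 (b = (13437 - 9745) - 2912 = 3692 - 2912 = 780)
N = √4109 ≈ 64.101
N + b = √4109 + 780 = 780 + √4109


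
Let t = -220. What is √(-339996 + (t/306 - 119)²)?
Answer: 5*I*√304938155/153 ≈ 570.67*I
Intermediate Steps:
√(-339996 + (t/306 - 119)²) = √(-339996 + (-220/306 - 119)²) = √(-339996 + (-220*1/306 - 119)²) = √(-339996 + (-110/153 - 119)²) = √(-339996 + (-18317/153)²) = √(-339996 + 335512489/23409) = √(-7623453875/23409) = 5*I*√304938155/153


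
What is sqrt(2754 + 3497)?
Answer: sqrt(6251) ≈ 79.063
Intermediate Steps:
sqrt(2754 + 3497) = sqrt(6251)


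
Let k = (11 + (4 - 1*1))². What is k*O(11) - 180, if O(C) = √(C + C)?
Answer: -180 + 196*√22 ≈ 739.32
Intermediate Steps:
O(C) = √2*√C (O(C) = √(2*C) = √2*√C)
k = 196 (k = (11 + (4 - 1))² = (11 + 3)² = 14² = 196)
k*O(11) - 180 = 196*(√2*√11) - 180 = 196*√22 - 180 = -180 + 196*√22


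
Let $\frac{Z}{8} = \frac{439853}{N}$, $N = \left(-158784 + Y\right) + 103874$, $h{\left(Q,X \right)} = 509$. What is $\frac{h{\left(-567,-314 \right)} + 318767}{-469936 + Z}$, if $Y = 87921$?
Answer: $- \frac{2634905009}{3877384618} \approx -0.67956$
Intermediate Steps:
$N = 33011$ ($N = \left(-158784 + 87921\right) + 103874 = -70863 + 103874 = 33011$)
$Z = \frac{3518824}{33011}$ ($Z = 8 \cdot \frac{439853}{33011} = \frac{3518824}{33011} \approx 106.6$)
$\frac{h{\left(-567,-314 \right)} + 318767}{-469936 + Z} = \frac{509 + 318767}{-469936 + \frac{3518824}{33011}} = \frac{319276}{- \frac{15509538472}{33011}} = 319276 \left(- \frac{33011}{15509538472}\right) = - \frac{2634905009}{3877384618}$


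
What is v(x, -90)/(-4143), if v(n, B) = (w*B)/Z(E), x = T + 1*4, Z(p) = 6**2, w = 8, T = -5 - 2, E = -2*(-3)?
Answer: 20/4143 ≈ 0.0048274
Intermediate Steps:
E = 6
T = -7
Z(p) = 36
x = -3 (x = -7 + 1*4 = -7 + 4 = -3)
v(n, B) = 2*B/9 (v(n, B) = (8*B)/36 = (8*B)*(1/36) = 2*B/9)
v(x, -90)/(-4143) = ((2/9)*(-90))/(-4143) = -20*(-1/4143) = 20/4143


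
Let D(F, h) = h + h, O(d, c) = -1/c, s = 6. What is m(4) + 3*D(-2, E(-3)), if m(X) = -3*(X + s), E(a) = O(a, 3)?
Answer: -32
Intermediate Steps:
E(a) = -⅓ (E(a) = -1/3 = -1*⅓ = -⅓)
D(F, h) = 2*h
m(X) = -18 - 3*X (m(X) = -3*(X + 6) = -3*(6 + X) = -18 - 3*X)
m(4) + 3*D(-2, E(-3)) = (-18 - 3*4) + 3*(2*(-⅓)) = (-18 - 12) + 3*(-⅔) = -30 - 2 = -32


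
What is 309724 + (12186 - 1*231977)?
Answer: 89933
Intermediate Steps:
309724 + (12186 - 1*231977) = 309724 + (12186 - 231977) = 309724 - 219791 = 89933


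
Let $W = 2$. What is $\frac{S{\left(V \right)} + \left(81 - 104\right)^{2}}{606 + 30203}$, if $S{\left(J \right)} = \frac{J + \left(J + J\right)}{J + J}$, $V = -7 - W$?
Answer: $\frac{1061}{61618} \approx 0.017219$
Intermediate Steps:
$V = -9$ ($V = -7 - 2 = -9$)
$S{\left(J \right)} = \frac{3}{2}$ ($S{\left(J \right)} = \frac{J + 2 J}{2 J} = 3 J \frac{1}{2 J} = \frac{3}{2}$)
$\frac{S{\left(V \right)} + \left(81 - 104\right)^{2}}{606 + 30203} = \frac{\frac{3}{2} + \left(81 - 104\right)^{2}}{606 + 30203} = \frac{\frac{3}{2} + \left(-23\right)^{2}}{30809} = \left(\frac{3}{2} + 529\right) \frac{1}{30809} = \frac{1061}{2} \cdot \frac{1}{30809} = \frac{1061}{61618}$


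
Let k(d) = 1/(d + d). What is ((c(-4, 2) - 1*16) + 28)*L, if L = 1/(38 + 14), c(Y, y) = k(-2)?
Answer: 47/208 ≈ 0.22596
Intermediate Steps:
k(d) = 1/(2*d)
c(Y, y) = -1/4 (c(Y, y) = (1/2)/(-2) = (1/2)*(-1/2) = -1/4)
L = 1/52 ≈ 0.019231
((c(-4, 2) - 1*16) + 28)*L = ((-1/4 - 1*16) + 28)*(1/52) = ((-1/4 - 16) + 28)*(1/52) = (-65/4 + 28)*(1/52) = (47/4)*(1/52) = 47/208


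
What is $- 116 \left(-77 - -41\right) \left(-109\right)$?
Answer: $-455184$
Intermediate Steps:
$- 116 \left(-77 - -41\right) \left(-109\right) = - 116 \left(-77 + 41\right) \left(-109\right) = \left(-116\right) \left(-36\right) \left(-109\right) = 4176 \left(-109\right) = -455184$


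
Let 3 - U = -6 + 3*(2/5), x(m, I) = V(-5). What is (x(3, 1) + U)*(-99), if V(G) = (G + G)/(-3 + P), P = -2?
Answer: -4851/5 ≈ -970.20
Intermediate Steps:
V(G) = -2*G/5 (V(G) = (G + G)/(-3 - 2) = (2*G)/(-5) = (2*G)*(-1/5) = -2*G/5)
x(m, I) = 2 (x(m, I) = -2/5*(-5) = 2)
U = 39/5 (U = 3 - (-6 + 3*(2/5)) = 3 - (-6 + 6/5) = 3 - 1*(-24/5) = 3 + 24/5 = 39/5 ≈ 7.8000)
(x(3, 1) + U)*(-99) = (2 + 39/5)*(-99) = (49/5)*(-99) = -4851/5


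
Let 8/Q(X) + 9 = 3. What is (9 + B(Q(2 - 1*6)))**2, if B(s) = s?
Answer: 529/9 ≈ 58.778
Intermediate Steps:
Q(X) = -4/3 (Q(X) = 8/(-9 + 3) = 8/(-6) = 8*(-1/6) = -4/3)
(9 + B(Q(2 - 1*6)))**2 = (9 - 4/3)**2 = (23/3)**2 = 529/9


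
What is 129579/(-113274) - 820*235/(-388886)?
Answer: -4760593199/7341778794 ≈ -0.64843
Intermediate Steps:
129579/(-113274) - 820*235/(-388886) = 129579*(-1/113274) - 192700*(-1/388886) = -43193/37758 + 96350/194443 = -4760593199/7341778794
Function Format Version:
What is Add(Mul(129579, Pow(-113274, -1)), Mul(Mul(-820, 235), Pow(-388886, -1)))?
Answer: Rational(-4760593199, 7341778794) ≈ -0.64843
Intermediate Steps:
Add(Mul(129579, Pow(-113274, -1)), Mul(Mul(-820, 235), Pow(-388886, -1))) = Add(Mul(129579, Rational(-1, 113274)), Mul(-192700, Rational(-1, 388886))) = Add(Rational(-43193, 37758), Rational(96350, 194443)) = Rational(-4760593199, 7341778794)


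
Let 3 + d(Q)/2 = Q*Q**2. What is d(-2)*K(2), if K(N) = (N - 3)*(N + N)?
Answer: 88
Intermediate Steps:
d(Q) = -6 + 2*Q**3 (d(Q) = -6 + 2*(Q*Q**2) = -6 + 2*Q**3)
K(N) = 2*N*(-3 + N) (K(N) = (-3 + N)*(2*N) = 2*N*(-3 + N))
d(-2)*K(2) = (-6 + 2*(-2)**3)*(2*2*(-3 + 2)) = (-6 + 2*(-8))*(2*2*(-1)) = (-6 - 16)*(-4) = -22*(-4) = 88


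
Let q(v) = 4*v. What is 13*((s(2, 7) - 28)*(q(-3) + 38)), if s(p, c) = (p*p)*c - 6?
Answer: -2028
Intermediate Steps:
s(p, c) = -6 + c*p**2 (s(p, c) = p**2*c - 6 = c*p**2 - 6 = -6 + c*p**2)
13*((s(2, 7) - 28)*(q(-3) + 38)) = 13*(((-6 + 7*2**2) - 28)*(4*(-3) + 38)) = 13*(((-6 + 7*4) - 28)*(-12 + 38)) = 13*(((-6 + 28) - 28)*26) = 13*((22 - 28)*26) = 13*(-6*26) = 13*(-156) = -2028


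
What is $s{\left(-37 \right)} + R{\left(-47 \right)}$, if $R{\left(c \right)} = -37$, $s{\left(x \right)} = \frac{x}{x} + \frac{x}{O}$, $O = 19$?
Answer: $- \frac{721}{19} \approx -37.947$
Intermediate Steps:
$s{\left(x \right)} = 1 + \frac{x}{19}$ ($s{\left(x \right)} = \frac{x}{x} + \frac{x}{19} = 1 + x \frac{1}{19} = 1 + \frac{x}{19}$)
$s{\left(-37 \right)} + R{\left(-47 \right)} = \left(1 + \frac{1}{19} \left(-37\right)\right) - 37 = \left(1 - \frac{37}{19}\right) - 37 = - \frac{18}{19} - 37 = - \frac{721}{19}$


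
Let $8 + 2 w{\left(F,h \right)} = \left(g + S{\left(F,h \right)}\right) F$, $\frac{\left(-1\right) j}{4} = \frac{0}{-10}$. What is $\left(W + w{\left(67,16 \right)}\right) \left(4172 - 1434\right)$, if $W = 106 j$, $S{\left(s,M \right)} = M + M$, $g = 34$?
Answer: $6042766$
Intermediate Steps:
$S{\left(s,M \right)} = 2 M$
$j = 0$ ($j = - 4 \frac{0}{-10} = - 4 \cdot 0 \left(- \frac{1}{10}\right) = \left(-4\right) 0 = 0$)
$W = 0$ ($W = 106 \cdot 0 = 0$)
$w{\left(F,h \right)} = -4 + \frac{F \left(34 + 2 h\right)}{2}$ ($w{\left(F,h \right)} = -4 + \frac{\left(34 + 2 h\right) F}{2} = -4 + \frac{F \left(34 + 2 h\right)}{2}$)
$\left(W + w{\left(67,16 \right)}\right) \left(4172 - 1434\right) = \left(0 + \left(-4 + 17 \cdot 67 + 67 \cdot 16\right)\right) \left(4172 - 1434\right) = \left(0 + \left(-4 + 1139 + 1072\right)\right) 2738 = \left(0 + 2207\right) 2738 = 2207 \cdot 2738 = 6042766$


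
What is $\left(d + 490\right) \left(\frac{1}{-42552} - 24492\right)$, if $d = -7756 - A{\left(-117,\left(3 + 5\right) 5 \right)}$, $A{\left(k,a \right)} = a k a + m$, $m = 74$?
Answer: $- \frac{46861784899525}{10638} \approx -4.4051 \cdot 10^{9}$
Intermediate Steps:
$A{\left(k,a \right)} = 74 + k a^{2}$ ($A{\left(k,a \right)} = a k a + 74 = k a^{2} + 74 = 74 + k a^{2}$)
$d = 179370$ ($d = -7756 - \left(74 - 117 \left(\left(3 + 5\right) 5\right)^{2}\right) = -7756 - \left(74 - 117 \left(8 \cdot 5\right)^{2}\right) = -7756 - \left(74 - 117 \cdot 40^{2}\right) = -7756 - \left(74 - 187200\right) = -7756 - -187126 = -7756 + 187126 = 179370$)
$\left(d + 490\right) \left(\frac{1}{-42552} - 24492\right) = \left(179370 + 490\right) \left(\frac{1}{-42552} - 24492\right) = 179860 \left(- \frac{1}{42552} - 24492\right) = 179860 \left(- \frac{1042183585}{42552}\right) = - \frac{46861784899525}{10638}$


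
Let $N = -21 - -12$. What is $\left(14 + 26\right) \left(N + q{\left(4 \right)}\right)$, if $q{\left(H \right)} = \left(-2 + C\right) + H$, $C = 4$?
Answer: $-120$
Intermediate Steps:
$N = -9$ ($N = -21 + 12 = -9$)
$q{\left(H \right)} = 2 + H$ ($q{\left(H \right)} = \left(-2 + 4\right) + H = 2 + H$)
$\left(14 + 26\right) \left(N + q{\left(4 \right)}\right) = \left(14 + 26\right) \left(-9 + \left(2 + 4\right)\right) = 40 \left(-9 + 6\right) = 40 \left(-3\right) = -120$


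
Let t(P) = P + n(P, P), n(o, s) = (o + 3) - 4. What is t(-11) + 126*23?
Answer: 2875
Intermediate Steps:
n(o, s) = -1 + o (n(o, s) = (3 + o) - 4 = -1 + o)
t(P) = -1 + 2*P (t(P) = P + (-1 + P) = -1 + 2*P)
t(-11) + 126*23 = (-1 + 2*(-11)) + 126*23 = (-1 - 22) + 2898 = -23 + 2898 = 2875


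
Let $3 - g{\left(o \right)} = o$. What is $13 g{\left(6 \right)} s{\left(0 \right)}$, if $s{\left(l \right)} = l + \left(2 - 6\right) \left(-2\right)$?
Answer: $-312$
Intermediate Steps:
$g{\left(o \right)} = 3 - o$
$s{\left(l \right)} = 8 + l$ ($s{\left(l \right)} = l + \left(2 - 6\right) \left(-2\right) = l - -8 = l + 8 = 8 + l$)
$13 g{\left(6 \right)} s{\left(0 \right)} = 13 \left(3 - 6\right) \left(8 + 0\right) = 13 \left(3 - 6\right) 8 = 13 \left(-3\right) 8 = \left(-39\right) 8 = -312$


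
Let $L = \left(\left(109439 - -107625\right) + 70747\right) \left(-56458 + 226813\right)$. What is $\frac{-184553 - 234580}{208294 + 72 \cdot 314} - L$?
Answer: $- \frac{11321134967269443}{230902} \approx -4.903 \cdot 10^{10}$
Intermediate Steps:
$L = 49030042905$ ($L = \left(\left(109439 + 107625\right) + 70747\right) 170355 = \left(217064 + 70747\right) 170355 = 287811 \cdot 170355 = 49030042905$)
$\frac{-184553 - 234580}{208294 + 72 \cdot 314} - L = \frac{-184553 - 234580}{208294 + 72 \cdot 314} - 49030042905 = - \frac{419133}{208294 + 22608} - 49030042905 = - \frac{419133}{230902} - 49030042905 = - \frac{11321134967269443}{230902}$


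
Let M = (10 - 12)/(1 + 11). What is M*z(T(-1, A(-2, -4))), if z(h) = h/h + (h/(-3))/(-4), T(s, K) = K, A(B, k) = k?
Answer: -⅑ ≈ -0.11111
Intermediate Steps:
z(h) = 1 + h/12 (z(h) = 1 + (h*(-⅓))*(-¼) = 1 - h/3*(-¼) = 1 + h/12)
M = -⅙ (M = -2/12 = -2*1/12 = -⅙ ≈ -0.16667)
M*z(T(-1, A(-2, -4))) = -(1 + (1/12)*(-4))/6 = -(1 - ⅓)/6 = -⅙*⅔ = -⅑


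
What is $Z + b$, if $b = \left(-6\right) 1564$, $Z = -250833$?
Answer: $-260217$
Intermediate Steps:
$b = -9384$
$Z + b = -250833 - 9384 = -260217$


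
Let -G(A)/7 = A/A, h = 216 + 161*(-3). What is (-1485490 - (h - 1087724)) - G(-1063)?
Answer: -397492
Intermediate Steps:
h = -267 (h = 216 - 483 = -267)
G(A) = -7 (G(A) = -7*A/A = -7*1 = -7)
(-1485490 - (h - 1087724)) - G(-1063) = (-1485490 - (-267 - 1087724)) - 1*(-7) = (-1485490 - 1*(-1087991)) + 7 = (-1485490 + 1087991) + 7 = -397499 + 7 = -397492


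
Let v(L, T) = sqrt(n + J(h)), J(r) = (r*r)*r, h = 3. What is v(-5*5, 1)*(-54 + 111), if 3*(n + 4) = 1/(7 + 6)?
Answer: 19*sqrt(35022)/13 ≈ 273.51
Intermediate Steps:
J(r) = r**3 (J(r) = r**2*r = r**3)
n = -155/39 (n = -4 + 1/(3*(7 + 6)) = -4 + (1/3)/13 = -4 + (1/3)*(1/13) = -4 + 1/39 = -155/39 ≈ -3.9744)
v(L, T) = sqrt(35022)/39 (v(L, T) = sqrt(-155/39 + 3**3) = sqrt(-155/39 + 27) = sqrt(898/39) = sqrt(35022)/39)
v(-5*5, 1)*(-54 + 111) = (sqrt(35022)/39)*(-54 + 111) = (sqrt(35022)/39)*57 = 19*sqrt(35022)/13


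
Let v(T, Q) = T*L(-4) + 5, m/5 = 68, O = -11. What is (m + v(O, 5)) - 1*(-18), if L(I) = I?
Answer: 407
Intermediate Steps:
m = 340 (m = 5*68 = 340)
v(T, Q) = 5 - 4*T (v(T, Q) = T*(-4) + 5 = -4*T + 5 = 5 - 4*T)
(m + v(O, 5)) - 1*(-18) = (340 + (5 - 4*(-11))) - 1*(-18) = (340 + (5 + 44)) + 18 = (340 + 49) + 18 = 389 + 18 = 407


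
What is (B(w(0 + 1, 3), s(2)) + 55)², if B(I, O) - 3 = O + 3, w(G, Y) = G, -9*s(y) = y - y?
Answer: 3721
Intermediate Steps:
s(y) = 0 (s(y) = -(y - y)/9 = -⅑*0 = 0)
B(I, O) = 6 + O (B(I, O) = 3 + (O + 3) = 3 + (3 + O) = 6 + O)
(B(w(0 + 1, 3), s(2)) + 55)² = ((6 + 0) + 55)² = (6 + 55)² = 61² = 3721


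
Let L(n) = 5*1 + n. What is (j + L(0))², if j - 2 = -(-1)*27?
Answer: 1156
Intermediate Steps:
L(n) = 5 + n
j = 29 (j = 2 - (-1)*27 = 2 - 1*(-27) = 2 + 27 = 29)
(j + L(0))² = (29 + (5 + 0))² = (29 + 5)² = 34² = 1156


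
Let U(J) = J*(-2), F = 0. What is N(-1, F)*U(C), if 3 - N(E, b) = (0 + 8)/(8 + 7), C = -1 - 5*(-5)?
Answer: -592/5 ≈ -118.40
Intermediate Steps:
C = 24 (C = -1 + 25 = 24)
U(J) = -2*J
N(E, b) = 37/15 (N(E, b) = 3 - (0 + 8)/(8 + 7) = 3 - 8/15 = 37/15)
N(-1, F)*U(C) = 37*(-2*24)/15 = (37/15)*(-48) = -592/5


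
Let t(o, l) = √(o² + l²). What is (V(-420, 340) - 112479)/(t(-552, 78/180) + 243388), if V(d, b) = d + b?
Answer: -24655958902800/53313672455831 + 3376770*√274233769/53313672455831 ≈ -0.46142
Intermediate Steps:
t(o, l) = √(l² + o²)
V(d, b) = b + d
(V(-420, 340) - 112479)/(t(-552, 78/180) + 243388) = ((340 - 420) - 112479)/(√((78/180)² + (-552)²) + 243388) = (-80 - 112479)/(√((78*(1/180))² + 304704) + 243388) = -112559/(√((13/30)² + 304704) + 243388) = -112559/(√(169/900 + 304704) + 243388) = -112559/(√(274233769/900) + 243388) = -112559/(√274233769/30 + 243388) = -112559/(243388 + √274233769/30)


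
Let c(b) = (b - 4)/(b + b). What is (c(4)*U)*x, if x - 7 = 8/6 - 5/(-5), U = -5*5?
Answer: 0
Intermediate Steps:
U = -25
x = 28/3 (x = 7 + (8/6 - 5/(-5)) = 7 + (8*(⅙) - 5*(-⅕)) = 7 + (4/3 + 1) = 7 + 7/3 = 28/3 ≈ 9.3333)
c(b) = (-4 + b)/(2*b) (c(b) = (-4 + b)/((2*b)) = (-4 + b)*(1/(2*b)) = (-4 + b)/(2*b))
(c(4)*U)*x = (((½)*(-4 + 4)/4)*(-25))*(28/3) = (((½)*(¼)*0)*(-25))*(28/3) = (0*(-25))*(28/3) = 0*(28/3) = 0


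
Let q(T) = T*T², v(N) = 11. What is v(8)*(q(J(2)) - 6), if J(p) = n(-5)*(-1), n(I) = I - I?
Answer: -66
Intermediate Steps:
n(I) = 0
J(p) = 0 (J(p) = 0*(-1) = 0)
q(T) = T³
v(8)*(q(J(2)) - 6) = 11*(0³ - 6) = 11*(0 - 6) = 11*(-6) = -66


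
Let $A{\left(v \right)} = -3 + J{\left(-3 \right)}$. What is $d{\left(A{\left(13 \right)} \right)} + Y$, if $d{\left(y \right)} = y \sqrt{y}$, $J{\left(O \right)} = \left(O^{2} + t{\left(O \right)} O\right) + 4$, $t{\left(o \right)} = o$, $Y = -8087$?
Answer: $-8087 + 19 \sqrt{19} \approx -8004.2$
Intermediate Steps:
$J{\left(O \right)} = 4 + 2 O^{2}$ ($J{\left(O \right)} = \left(O^{2} + O O\right) + 4 = \left(O^{2} + O^{2}\right) + 4 = 2 O^{2} + 4 = 4 + 2 O^{2}$)
$A{\left(v \right)} = 19$ ($A{\left(v \right)} = -3 + \left(4 + 2 \left(-3\right)^{2}\right) = -3 + \left(4 + 2 \cdot 9\right) = -3 + \left(4 + 18\right) = -3 + 22 = 19$)
$d{\left(y \right)} = y^{\frac{3}{2}}$
$d{\left(A{\left(13 \right)} \right)} + Y = 19^{\frac{3}{2}} - 8087 = 19 \sqrt{19} - 8087 = -8087 + 19 \sqrt{19}$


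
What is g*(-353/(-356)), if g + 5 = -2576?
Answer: -10237/4 ≈ -2559.3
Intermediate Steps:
g = -2581 (g = -5 - 2576 = -2581)
g*(-353/(-356)) = -(-911093)/(-356) = -(-911093)*(-1)/356 = -2581*353/356 = -10237/4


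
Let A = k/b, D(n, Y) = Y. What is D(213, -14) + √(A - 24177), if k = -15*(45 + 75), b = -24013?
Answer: -14 + I*√13940999310513/24013 ≈ -14.0 + 155.49*I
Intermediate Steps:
k = -1800 (k = -15*120 = -1800)
A = 1800/24013 (A = -1800/(-24013) = -1800*(-1/24013) = 1800/24013 ≈ 0.074959)
D(213, -14) + √(A - 24177) = -14 + √(1800/24013 - 24177) = -14 + √(-580560501/24013) = -14 + I*√13940999310513/24013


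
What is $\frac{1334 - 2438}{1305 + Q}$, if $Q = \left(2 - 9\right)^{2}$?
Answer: $- \frac{552}{677} \approx -0.81536$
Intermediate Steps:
$Q = 49$ ($Q = \left(-7\right)^{2} = 49$)
$\frac{1334 - 2438}{1305 + Q} = \frac{1334 - 2438}{1305 + 49} = - \frac{1104}{1354} = \left(-1104\right) \frac{1}{1354} = - \frac{552}{677}$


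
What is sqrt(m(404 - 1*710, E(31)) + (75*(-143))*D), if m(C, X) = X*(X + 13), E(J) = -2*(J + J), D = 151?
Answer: I*sqrt(1605711) ≈ 1267.2*I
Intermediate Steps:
E(J) = -4*J
m(C, X) = X*(13 + X)
sqrt(m(404 - 1*710, E(31)) + (75*(-143))*D) = sqrt((-4*31)*(13 - 4*31) + (75*(-143))*151) = sqrt(-124*(13 - 124) - 10725*151) = sqrt(-124*(-111) - 1619475) = sqrt(13764 - 1619475) = sqrt(-1605711) = I*sqrt(1605711)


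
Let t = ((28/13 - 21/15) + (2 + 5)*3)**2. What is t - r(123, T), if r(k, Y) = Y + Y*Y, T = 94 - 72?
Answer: -138454/4225 ≈ -32.770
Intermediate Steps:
T = 22
r(k, Y) = Y + Y**2
t = 1999396/4225 (t = ((28*(1/13) - 21*1/15) + 7*3)**2 = ((28/13 - 7/5) + 21)**2 = (49/65 + 21)**2 = (1414/65)**2 = 1999396/4225 ≈ 473.23)
t - r(123, T) = 1999396/4225 - 22*(1 + 22) = 1999396/4225 - 22*23 = 1999396/4225 - 1*506 = 1999396/4225 - 506 = -138454/4225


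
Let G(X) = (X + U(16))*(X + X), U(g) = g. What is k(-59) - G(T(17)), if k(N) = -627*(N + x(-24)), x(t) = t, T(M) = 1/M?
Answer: 15039303/289 ≈ 52039.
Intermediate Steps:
k(N) = 15048 - 627*N (k(N) = -627*(N - 24) = -627*(-24 + N) = 15048 - 627*N)
G(X) = 2*X*(16 + X) (G(X) = (X + 16)*(X + X) = (16 + X)*(2*X) = 2*X*(16 + X))
k(-59) - G(T(17)) = (15048 - 627*(-59)) - 2*(16 + 1/17)/17 = (15048 + 36993) - 2*(16 + 1/17)/17 = 52041 - 2*273/(17*17) = 52041 - 1*546/289 = 52041 - 546/289 = 15039303/289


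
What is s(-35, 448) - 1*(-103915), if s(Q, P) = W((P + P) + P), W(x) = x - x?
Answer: 103915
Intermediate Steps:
W(x) = 0
s(Q, P) = 0
s(-35, 448) - 1*(-103915) = 0 - 1*(-103915) = 0 + 103915 = 103915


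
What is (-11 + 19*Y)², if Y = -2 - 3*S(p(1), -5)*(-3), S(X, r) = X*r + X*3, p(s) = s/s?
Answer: 152881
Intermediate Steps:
p(s) = 1
S(X, r) = 3*X + X*r (S(X, r) = X*r + 3*X = 3*X + X*r)
Y = -20 (Y = -2 - 3*1*(3 - 5)*(-3) = -2 - 3*1*(-2)*(-3) = -2 - (-6)*(-3) = -2 - 3*6 = -2 - 18 = -20)
(-11 + 19*Y)² = (-11 + 19*(-20))² = (-11 - 380)² = (-391)² = 152881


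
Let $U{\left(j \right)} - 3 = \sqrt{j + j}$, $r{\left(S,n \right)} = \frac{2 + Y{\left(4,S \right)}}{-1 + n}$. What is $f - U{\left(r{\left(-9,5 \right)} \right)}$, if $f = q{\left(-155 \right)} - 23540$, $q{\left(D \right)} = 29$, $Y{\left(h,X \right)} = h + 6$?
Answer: $-23514 - \sqrt{6} \approx -23516.0$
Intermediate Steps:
$Y{\left(h,X \right)} = 6 + h$
$r{\left(S,n \right)} = \frac{12}{-1 + n}$ ($r{\left(S,n \right)} = \frac{2 + \left(6 + 4\right)}{-1 + n} = \frac{2 + 10}{-1 + n} = \frac{12}{-1 + n}$)
$U{\left(j \right)} = 3 + \sqrt{2} \sqrt{j}$ ($U{\left(j \right)} = 3 + \sqrt{j + j} = 3 + \sqrt{2 j} = 3 + \sqrt{2} \sqrt{j}$)
$f = -23511$ ($f = 29 - 23540 = -23511$)
$f - U{\left(r{\left(-9,5 \right)} \right)} = -23511 - \left(3 + \sqrt{2} \sqrt{\frac{12}{-1 + 5}}\right) = -23511 - \left(3 + \sqrt{2} \sqrt{\frac{12}{4}}\right) = -23511 - \left(3 + \sqrt{2} \sqrt{12 \cdot \frac{1}{4}}\right) = -23511 - \left(3 + \sqrt{2} \sqrt{3}\right) = -23511 - \left(3 + \sqrt{6}\right) = -23514 - \sqrt{6}$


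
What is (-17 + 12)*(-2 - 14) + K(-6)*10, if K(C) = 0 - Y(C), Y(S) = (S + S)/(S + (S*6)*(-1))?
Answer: 84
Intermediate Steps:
Y(S) = -2/5 (Y(S) = (2*S)/(S + (6*S)*(-1)) = (2*S)/(S - 6*S) = (2*S)/((-5*S)) = (2*S)*(-1/(5*S)) = -2/5)
K(C) = 2/5 (K(C) = 0 - 1*(-2/5) = 0 + 2/5 = 2/5)
(-17 + 12)*(-2 - 14) + K(-6)*10 = (-17 + 12)*(-2 - 14) + (2/5)*10 = -5*(-16) + 4 = 80 + 4 = 84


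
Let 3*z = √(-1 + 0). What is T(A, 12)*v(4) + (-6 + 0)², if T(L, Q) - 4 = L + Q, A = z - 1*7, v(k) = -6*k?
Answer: -180 - 8*I ≈ -180.0 - 8.0*I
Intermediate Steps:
z = I/3 (z = √(-1 + 0)/3 = √(-1)/3 = I/3 ≈ 0.33333*I)
A = -7 + I/3 (A = I/3 - 1*7 = I/3 - 7 = -7 + I/3 ≈ -7.0 + 0.33333*I)
T(L, Q) = 4 + L + Q (T(L, Q) = 4 + (L + Q) = 4 + L + Q)
T(A, 12)*v(4) + (-6 + 0)² = (4 + (-7 + I/3) + 12)*(-6*4) + (-6 + 0)² = (9 + I/3)*(-24) + (-6)² = (-216 - 8*I) + 36 = -180 - 8*I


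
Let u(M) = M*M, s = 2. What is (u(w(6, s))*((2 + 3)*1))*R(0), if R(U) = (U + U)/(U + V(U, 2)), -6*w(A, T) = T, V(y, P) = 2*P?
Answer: 0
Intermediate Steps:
w(A, T) = -T/6
R(U) = 2*U/(4 + U) (R(U) = (U + U)/(U + 2*2) = (2*U)/(U + 4) = (2*U)/(4 + U) = 2*U/(4 + U))
u(M) = M**2
(u(w(6, s))*((2 + 3)*1))*R(0) = ((-1/6*2)**2*((2 + 3)*1))*(2*0/(4 + 0)) = ((-1/3)**2*(5*1))*(2*0/4) = ((1/9)*5)*(2*0*(1/4)) = (5/9)*0 = 0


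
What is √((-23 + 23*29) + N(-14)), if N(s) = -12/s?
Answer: √31598/7 ≈ 25.394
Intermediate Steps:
√((-23 + 23*29) + N(-14)) = √((-23 + 23*29) - 12/(-14)) = √((-23 + 667) - 12*(-1/14)) = √(644 + 6/7) = √(4514/7) = √31598/7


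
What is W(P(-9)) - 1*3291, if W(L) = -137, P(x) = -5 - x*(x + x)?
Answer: -3428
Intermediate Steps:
P(x) = -5 - 2*x² (P(x) = -5 - x*2*x = -5 - 2*x²)
W(P(-9)) - 1*3291 = -137 - 1*3291 = -137 - 3291 = -3428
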